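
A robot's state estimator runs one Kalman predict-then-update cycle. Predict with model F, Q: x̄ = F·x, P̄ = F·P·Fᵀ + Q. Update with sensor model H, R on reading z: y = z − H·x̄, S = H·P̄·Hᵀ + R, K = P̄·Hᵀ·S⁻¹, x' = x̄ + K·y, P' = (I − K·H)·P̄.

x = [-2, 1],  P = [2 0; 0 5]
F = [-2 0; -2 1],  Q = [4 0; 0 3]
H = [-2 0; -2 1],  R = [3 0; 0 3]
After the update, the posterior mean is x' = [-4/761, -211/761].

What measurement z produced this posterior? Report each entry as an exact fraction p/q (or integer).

x̄ = F·x = [4, 5]
P̄ = F·P·Fᵀ + Q = [12 8; 8 16]
S = H·P̄·Hᵀ + R = [51 32; 32 35]
K = P̄·Hᵀ·S⁻¹ = [-328/761 -48/761; -560/761 512/761]
x' − x̄ = [-3048/761, -4016/761] = K·y
y = (KᵀK)⁻¹·Kᵀ·(x' − x̄) = [9, 2]
z = y + H·x̄ = [9, 2] + [-8, -3] = [1, -1]

z = [1, -1]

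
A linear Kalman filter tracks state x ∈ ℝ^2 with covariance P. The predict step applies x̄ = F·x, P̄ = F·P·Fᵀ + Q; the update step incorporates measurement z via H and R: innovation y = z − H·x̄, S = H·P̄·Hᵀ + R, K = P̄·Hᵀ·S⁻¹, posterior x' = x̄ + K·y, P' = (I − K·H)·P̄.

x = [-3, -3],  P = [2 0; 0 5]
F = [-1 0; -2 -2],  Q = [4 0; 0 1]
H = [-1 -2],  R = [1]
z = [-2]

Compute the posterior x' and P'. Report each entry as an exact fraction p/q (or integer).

x' = [67/139, 118/139]
P' = [638/139 -312/139; -312/139 187/139]

x̄ = F·x = [3, 12]
P̄ = F·P·Fᵀ + Q = [6 4; 4 29]
y = z − H·x̄ = [25]
S = H·P̄·Hᵀ + R = [139]
K = P̄·Hᵀ·S⁻¹ = [-14/139; -62/139]
x' = x̄ + K·y = [67/139, 118/139]
P' = (I − K·H)·P̄ = [638/139 -312/139; -312/139 187/139]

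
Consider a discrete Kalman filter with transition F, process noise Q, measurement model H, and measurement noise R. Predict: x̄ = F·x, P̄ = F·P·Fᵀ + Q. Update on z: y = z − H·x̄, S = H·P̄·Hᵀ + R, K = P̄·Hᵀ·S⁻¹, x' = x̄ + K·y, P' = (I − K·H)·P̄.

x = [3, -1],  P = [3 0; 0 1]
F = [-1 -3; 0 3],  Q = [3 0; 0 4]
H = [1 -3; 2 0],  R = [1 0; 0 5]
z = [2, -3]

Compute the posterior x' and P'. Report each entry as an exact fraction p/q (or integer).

x̄ = F·x = [0, -3]
P̄ = F·P·Fᵀ + Q = [15 -9; -9 13]
y = z − H·x̄ = [-7, -3]
S = H·P̄·Hᵀ + R = [187 84; 84 65]
K = P̄·Hᵀ·S⁻¹ = [210/5099 2082/5099; -1608/5099 666/5099]
x' = x̄ + K·y = [-7716/5099, -6039/5099]
P' = (I − K·H)·P̄ = [5205/5099 1665/5099; 1665/5099 1091/5099]

x' = [-7716/5099, -6039/5099]
P' = [5205/5099 1665/5099; 1665/5099 1091/5099]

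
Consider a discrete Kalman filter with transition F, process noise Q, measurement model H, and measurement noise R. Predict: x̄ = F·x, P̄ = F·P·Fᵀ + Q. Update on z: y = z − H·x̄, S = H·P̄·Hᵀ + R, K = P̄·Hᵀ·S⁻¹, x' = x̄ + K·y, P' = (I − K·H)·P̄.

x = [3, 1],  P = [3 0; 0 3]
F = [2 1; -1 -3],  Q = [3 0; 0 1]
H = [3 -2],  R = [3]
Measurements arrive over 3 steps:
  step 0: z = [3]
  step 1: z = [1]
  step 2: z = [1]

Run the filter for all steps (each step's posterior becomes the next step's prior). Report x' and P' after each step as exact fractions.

step 0: x' = [109/67, 396/469], P' = [198/67 279/67; 279/67 3090/469]
step 1: x' = [547901/636172, 489967/636172], P' = [715839/636172 916281/636172; 916281/636172 1614279/636172]
step 2: x' = [6526438/19420271, -10883243/330144607], P' = [21702021/19420271 27653256/19420271; 27653256/19420271 826390821/330144607]

step 0: x̄ = F·x = [7, -6]
step 0: P̄ = F·P·Fᵀ + Q = [18 -15; -15 31]
step 0: y = z − H·x̄ = [-30]
step 0: S = H·P̄·Hᵀ + R = [469]
step 0: K = P̄·Hᵀ·S⁻¹ = [12/67; -107/469]
step 0: x' = x̄ + K·y = [109/67, 396/469]
step 0: P' = (I − K·H)·P̄ = [198/67 279/67; 279/67 3090/469]
step 1: x̄ = F·x = [1922/469, -1951/469]
step 1: P̄ = F·P·Fᵀ + Q = [17853/469 -25713/469; -25713/469 41383/469]
step 1: y = z − H·x̄ = [-9199/469]
step 1: S = H·P̄·Hᵀ + R = [636172/469]
step 1: K = P̄·Hᵀ·S⁻¹ = [104985/636172; -159905/636172]
step 1: x' = x̄ + K·y = [547901/636172, 489967/636172]
step 1: P' = (I − K·H)·P̄ = [715839/636172 916281/636172; 916281/636172 1614279/636172]
step 2: x̄ = F·x = [1585769/636172, -1008901/318086]
step 2: P̄ = F·P·Fᵀ + Q = [10051275/636172 -6344241/318086; -6344241/318086 5344552/159043]
step 2: y = z − H·x̄ = [-8156739/636172]
step 2: S = H·P̄·Hᵀ + R = [330144607/636172]
step 2: K = P̄·Hᵀ·S⁻¹ = [3266517/19420271; -80821862/330144607]
step 2: x' = x̄ + K·y = [6526438/19420271, -10883243/330144607]
step 2: P' = (I − K·H)·P̄ = [21702021/19420271 27653256/19420271; 27653256/19420271 826390821/330144607]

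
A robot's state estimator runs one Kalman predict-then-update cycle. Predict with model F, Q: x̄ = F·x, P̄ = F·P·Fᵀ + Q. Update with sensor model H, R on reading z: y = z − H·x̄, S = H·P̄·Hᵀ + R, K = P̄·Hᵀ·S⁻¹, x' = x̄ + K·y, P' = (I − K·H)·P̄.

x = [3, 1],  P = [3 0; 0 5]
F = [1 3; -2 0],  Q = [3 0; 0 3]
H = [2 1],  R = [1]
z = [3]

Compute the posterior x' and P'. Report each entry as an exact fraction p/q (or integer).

x̄ = F·x = [6, -6]
P̄ = F·P·Fᵀ + Q = [51 -6; -6 15]
y = z − H·x̄ = [-3]
S = H·P̄·Hᵀ + R = [196]
K = P̄·Hᵀ·S⁻¹ = [24/49; 3/196]
x' = x̄ + K·y = [222/49, -1185/196]
P' = (I − K·H)·P̄ = [195/49 -366/49; -366/49 2931/196]

x' = [222/49, -1185/196]
P' = [195/49 -366/49; -366/49 2931/196]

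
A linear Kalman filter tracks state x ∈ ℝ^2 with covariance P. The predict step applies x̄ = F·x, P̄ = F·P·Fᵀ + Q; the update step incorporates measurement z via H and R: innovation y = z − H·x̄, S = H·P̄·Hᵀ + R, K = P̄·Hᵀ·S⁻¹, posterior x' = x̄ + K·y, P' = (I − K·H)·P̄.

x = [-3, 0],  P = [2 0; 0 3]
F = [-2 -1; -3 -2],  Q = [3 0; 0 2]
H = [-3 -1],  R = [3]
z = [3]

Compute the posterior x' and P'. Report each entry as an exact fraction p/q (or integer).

x' = [-186/269, -159/269]
P' = [166/269 -318/269; -318/269 1212/269]

x̄ = F·x = [6, 9]
P̄ = F·P·Fᵀ + Q = [14 18; 18 32]
y = z − H·x̄ = [30]
S = H·P̄·Hᵀ + R = [269]
K = P̄·Hᵀ·S⁻¹ = [-60/269; -86/269]
x' = x̄ + K·y = [-186/269, -159/269]
P' = (I − K·H)·P̄ = [166/269 -318/269; -318/269 1212/269]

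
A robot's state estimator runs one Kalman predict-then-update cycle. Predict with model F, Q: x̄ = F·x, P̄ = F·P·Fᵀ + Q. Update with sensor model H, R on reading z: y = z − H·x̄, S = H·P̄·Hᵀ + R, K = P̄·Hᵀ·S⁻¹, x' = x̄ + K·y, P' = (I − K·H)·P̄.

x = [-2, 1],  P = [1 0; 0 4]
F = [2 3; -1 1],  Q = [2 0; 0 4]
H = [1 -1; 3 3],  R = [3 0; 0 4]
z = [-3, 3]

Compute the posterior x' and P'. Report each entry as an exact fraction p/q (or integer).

x̄ = F·x = [-1, 3]
P̄ = F·P·Fᵀ + Q = [42 10; 10 9]
y = z − H·x̄ = [1, -3]
S = H·P̄·Hᵀ + R = [34 99; 99 643]
K = P̄·Hᵀ·S⁻¹ = [5132/12061 2136/12061; -5000/12061 1839/12061]
x' = x̄ + K·y = [-13337/12061, 25666/12061]
P' = (I − K·H)·P̄ = [9122/12061 -6274/12061; -6274/12061 8726/12061]

x' = [-13337/12061, 25666/12061]
P' = [9122/12061 -6274/12061; -6274/12061 8726/12061]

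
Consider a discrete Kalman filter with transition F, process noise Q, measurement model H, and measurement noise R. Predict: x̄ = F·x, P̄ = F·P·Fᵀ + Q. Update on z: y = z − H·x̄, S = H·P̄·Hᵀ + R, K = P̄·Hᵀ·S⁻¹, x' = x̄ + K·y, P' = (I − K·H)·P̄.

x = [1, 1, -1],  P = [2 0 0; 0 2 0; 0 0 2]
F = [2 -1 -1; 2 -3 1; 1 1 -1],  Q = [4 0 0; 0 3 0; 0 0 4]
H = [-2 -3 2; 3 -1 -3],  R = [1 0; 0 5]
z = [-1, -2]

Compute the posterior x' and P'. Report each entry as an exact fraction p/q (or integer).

x' = [100930/39359, 23228/39359, 116615/39359]
P' = [314960/39359 -4104/39359 307268/39359; -4104/39359 8913/39359 3970/39359; 307268/39359 3970/39359 313558/39359]

x̄ = F·x = [2, -2, 3]
P̄ = F·P·Fᵀ + Q = [16 12 4; 12 31 -4; 4 -4 10]
y = z − H·x̄ = [-9, -1]
S = H·P̄·Hᵀ + R = [544 -127; -127 102]
K = P̄·Hᵀ·S⁻¹ = [-3072/39359 5436/39359; -10591/39359 -6627/39359; 670/39359 -4568/39359]
x' = x̄ + K·y = [100930/39359, 23228/39359, 116615/39359]
P' = (I − K·H)·P̄ = [314960/39359 -4104/39359 307268/39359; -4104/39359 8913/39359 3970/39359; 307268/39359 3970/39359 313558/39359]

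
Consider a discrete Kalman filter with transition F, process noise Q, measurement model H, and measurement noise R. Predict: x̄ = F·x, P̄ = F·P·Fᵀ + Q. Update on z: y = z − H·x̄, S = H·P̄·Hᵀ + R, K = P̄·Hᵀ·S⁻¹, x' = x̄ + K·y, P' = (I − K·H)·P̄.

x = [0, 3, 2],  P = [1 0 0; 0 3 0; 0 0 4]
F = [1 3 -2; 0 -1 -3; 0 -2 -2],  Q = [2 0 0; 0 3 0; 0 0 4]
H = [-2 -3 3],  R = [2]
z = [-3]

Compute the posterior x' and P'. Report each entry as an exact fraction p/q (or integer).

x' = [575/258, -442/43, -1265/129]
P' = [3287/516 -283/86 199/258; -283/86 1443/43 1345/43; 199/258 1345/43 4103/129]

x̄ = F·x = [5, -9, -10]
P̄ = F·P·Fᵀ + Q = [46 15 -2; 15 42 30; -2 30 32]
y = z − H·x̄ = [10]
S = H·P̄·Hᵀ + R = [516]
K = P̄·Hᵀ·S⁻¹ = [-143/516; -11/86; 5/258]
x' = x̄ + K·y = [575/258, -442/43, -1265/129]
P' = (I − K·H)·P̄ = [3287/516 -283/86 199/258; -283/86 1443/43 1345/43; 199/258 1345/43 4103/129]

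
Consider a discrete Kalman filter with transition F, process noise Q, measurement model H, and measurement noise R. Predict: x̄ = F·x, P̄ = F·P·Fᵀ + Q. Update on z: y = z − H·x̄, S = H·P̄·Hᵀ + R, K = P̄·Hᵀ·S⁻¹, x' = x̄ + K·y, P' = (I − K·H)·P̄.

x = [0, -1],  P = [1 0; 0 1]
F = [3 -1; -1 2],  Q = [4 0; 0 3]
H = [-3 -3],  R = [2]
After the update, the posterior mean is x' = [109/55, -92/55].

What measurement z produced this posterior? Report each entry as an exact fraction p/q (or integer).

z = [-1]

x̄ = F·x = [1, -2]
P̄ = F·P·Fᵀ + Q = [14 -5; -5 8]
S = H·P̄·Hᵀ + R = [110]
K = P̄·Hᵀ·S⁻¹ = [-27/110; -9/110]
x' − x̄ = [54/55, 18/55] = K·y
y = (KᵀK)⁻¹·Kᵀ·(x' − x̄) = [-4]
z = y + H·x̄ = [-4] + [3] = [-1]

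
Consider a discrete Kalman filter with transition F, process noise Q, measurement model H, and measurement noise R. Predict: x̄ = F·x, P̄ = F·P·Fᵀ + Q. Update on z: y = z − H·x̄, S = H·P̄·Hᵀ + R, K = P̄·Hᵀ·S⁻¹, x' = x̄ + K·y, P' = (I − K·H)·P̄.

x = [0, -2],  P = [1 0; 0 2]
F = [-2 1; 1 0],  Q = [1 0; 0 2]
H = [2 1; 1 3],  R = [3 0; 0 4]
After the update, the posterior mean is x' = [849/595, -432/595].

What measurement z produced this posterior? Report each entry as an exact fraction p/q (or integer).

x̄ = F·x = [-2, 0]
P̄ = F·P·Fᵀ + Q = [7 -2; -2 3]
S = H·P̄·Hᵀ + R = [26 9; 9 26]
K = P̄·Hᵀ·S⁻¹ = [303/595 -82/595; -89/595 191/595]
x' − x̄ = [2039/595, -432/595] = K·y
y = (KᵀK)⁻¹·Kᵀ·(x' − x̄) = [7, 1]
z = y + H·x̄ = [7, 1] + [-4, -2] = [3, -1]

z = [3, -1]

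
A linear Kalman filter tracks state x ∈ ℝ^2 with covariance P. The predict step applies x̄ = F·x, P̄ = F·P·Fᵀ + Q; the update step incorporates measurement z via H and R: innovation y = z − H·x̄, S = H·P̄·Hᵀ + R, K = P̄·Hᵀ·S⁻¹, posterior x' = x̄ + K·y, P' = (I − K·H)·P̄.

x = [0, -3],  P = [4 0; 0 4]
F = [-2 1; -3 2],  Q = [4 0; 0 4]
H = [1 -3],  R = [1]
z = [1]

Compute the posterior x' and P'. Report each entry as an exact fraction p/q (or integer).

x̄ = F·x = [-3, -6]
P̄ = F·P·Fᵀ + Q = [24 32; 32 56]
y = z − H·x̄ = [-14]
S = H·P̄·Hᵀ + R = [337]
K = P̄·Hᵀ·S⁻¹ = [-72/337; -136/337]
x' = x̄ + K·y = [-3/337, -118/337]
P' = (I − K·H)·P̄ = [2904/337 992/337; 992/337 376/337]

x' = [-3/337, -118/337]
P' = [2904/337 992/337; 992/337 376/337]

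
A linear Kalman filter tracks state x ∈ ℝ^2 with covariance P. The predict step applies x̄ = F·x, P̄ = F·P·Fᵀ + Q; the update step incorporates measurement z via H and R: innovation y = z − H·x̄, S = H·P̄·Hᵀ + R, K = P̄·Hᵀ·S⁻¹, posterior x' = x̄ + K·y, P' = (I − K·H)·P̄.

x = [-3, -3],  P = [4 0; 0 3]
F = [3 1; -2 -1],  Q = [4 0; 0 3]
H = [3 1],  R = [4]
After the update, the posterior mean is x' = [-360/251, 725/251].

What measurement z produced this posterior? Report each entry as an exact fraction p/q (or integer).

z = [-1]

x̄ = F·x = [-12, 9]
P̄ = F·P·Fᵀ + Q = [43 -27; -27 22]
S = H·P̄·Hᵀ + R = [251]
K = P̄·Hᵀ·S⁻¹ = [102/251; -59/251]
x' − x̄ = [2652/251, -1534/251] = K·y
y = (KᵀK)⁻¹·Kᵀ·(x' − x̄) = [26]
z = y + H·x̄ = [26] + [-27] = [-1]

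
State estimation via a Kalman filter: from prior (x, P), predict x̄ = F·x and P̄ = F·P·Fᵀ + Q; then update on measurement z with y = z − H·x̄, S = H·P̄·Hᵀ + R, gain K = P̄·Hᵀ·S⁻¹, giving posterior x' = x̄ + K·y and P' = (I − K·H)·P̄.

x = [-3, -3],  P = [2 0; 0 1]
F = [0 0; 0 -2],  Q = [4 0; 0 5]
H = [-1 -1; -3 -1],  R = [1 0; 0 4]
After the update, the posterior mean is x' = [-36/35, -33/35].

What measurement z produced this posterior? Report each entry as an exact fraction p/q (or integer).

x̄ = F·x = [0, 6]
P̄ = F·P·Fᵀ + Q = [4 0; 0 9]
S = H·P̄·Hᵀ + R = [14 21; 21 49]
K = P̄·Hᵀ·S⁻¹ = [8/35 -12/35; -36/35 9/35]
x' − x̄ = [-36/35, -243/35] = K·y
y = (KᵀK)⁻¹·Kᵀ·(x' − x̄) = [9, 9]
z = y + H·x̄ = [9, 9] + [-6, -6] = [3, 3]

z = [3, 3]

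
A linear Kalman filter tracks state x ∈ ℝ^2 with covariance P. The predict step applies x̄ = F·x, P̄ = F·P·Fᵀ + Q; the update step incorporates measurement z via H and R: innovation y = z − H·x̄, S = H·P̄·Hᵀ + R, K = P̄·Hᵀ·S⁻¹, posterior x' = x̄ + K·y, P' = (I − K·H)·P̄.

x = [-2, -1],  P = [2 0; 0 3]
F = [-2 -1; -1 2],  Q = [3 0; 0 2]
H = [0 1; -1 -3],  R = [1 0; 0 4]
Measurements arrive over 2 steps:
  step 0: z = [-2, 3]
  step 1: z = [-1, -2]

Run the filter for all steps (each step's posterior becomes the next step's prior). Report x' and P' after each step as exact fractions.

step 0: x' = [841/217, -468/217], P' = [1458/217 -334/217; -334/217 142/217]
step 1: x' = [351039/108973, -72459/108973], P' = [432788/108973 -80456/108973; -80456/108973 46848/108973]

step 0: x̄ = F·x = [5, 0]
step 0: P̄ = F·P·Fᵀ + Q = [14 -2; -2 16]
step 0: y = z − H·x̄ = [-2, 8]
step 0: S = H·P̄·Hᵀ + R = [17 -46; -46 150]
step 0: K = P̄·Hᵀ·S⁻¹ = [-334/217 -114/217; 142/217 -23/217]
step 0: x' = x̄ + K·y = [841/217, -468/217]
step 0: P' = (I − K·H)·P̄ = [1458/217 -334/217; -334/217 142/217]
step 1: x̄ = F·x = [-1214/217, -1777/217]
step 1: P̄ = F·P·Fᵀ + Q = [5289/217 3634/217; 3634/217 3796/217]
step 1: y = z − H·x̄ = [1560/217, -997/31]
step 1: S = H·P̄·Hᵀ + R = [4013/217 -2146/31; -2146/31 8875/31]
step 1: K = P̄·Hᵀ·S⁻¹ = [-80456/108973 -47855/108973; 46848/108973 -15022/108973]
step 1: x' = x̄ + K·y = [351039/108973, -72459/108973]
step 1: P' = (I − K·H)·P̄ = [432788/108973 -80456/108973; -80456/108973 46848/108973]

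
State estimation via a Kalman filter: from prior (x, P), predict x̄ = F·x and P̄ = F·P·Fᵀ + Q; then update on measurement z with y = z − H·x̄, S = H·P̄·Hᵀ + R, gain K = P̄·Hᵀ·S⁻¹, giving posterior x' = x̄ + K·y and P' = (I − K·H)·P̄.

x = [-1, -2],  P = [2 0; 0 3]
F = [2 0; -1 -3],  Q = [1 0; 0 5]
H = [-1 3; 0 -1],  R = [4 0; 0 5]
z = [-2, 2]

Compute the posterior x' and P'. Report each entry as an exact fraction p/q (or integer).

x̄ = F·x = [-2, 7]
P̄ = F·P·Fᵀ + Q = [9 -4; -4 34]
y = z − H·x̄ = [-25, 9]
S = H·P̄·Hᵀ + R = [343 -106; -106 39]
K = P̄·Hᵀ·S⁻¹ = [-395/2141 -854/2141; 530/2141 -426/2141]
x' = x̄ + K·y = [-2093/2141, -2097/2141]
P' = (I − K·H)·P̄ = [14390/2141 4270/2141; 4270/2141 2130/2141]

x' = [-2093/2141, -2097/2141]
P' = [14390/2141 4270/2141; 4270/2141 2130/2141]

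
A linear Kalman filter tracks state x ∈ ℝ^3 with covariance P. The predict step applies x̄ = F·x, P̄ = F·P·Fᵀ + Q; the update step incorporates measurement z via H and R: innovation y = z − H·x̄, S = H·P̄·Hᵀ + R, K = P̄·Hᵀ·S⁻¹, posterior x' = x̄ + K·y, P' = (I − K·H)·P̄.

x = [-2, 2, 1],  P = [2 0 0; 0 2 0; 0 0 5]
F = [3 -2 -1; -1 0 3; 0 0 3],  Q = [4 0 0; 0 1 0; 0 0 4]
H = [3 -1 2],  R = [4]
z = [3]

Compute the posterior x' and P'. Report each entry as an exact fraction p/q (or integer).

x' = [-37/47, 130/47, 181/47]
P' = [2299/329 -699/47 -5703/329; -699/47 2193/47 2139/47; -5703/329 2139/47 16057/329]

x̄ = F·x = [-11, 5, 3]
P̄ = F·P·Fᵀ + Q = [35 -21 -15; -21 48 45; -15 45 49]
y = z − H·x̄ = [35]
S = H·P̄·Hᵀ + R = [329]
K = P̄·Hᵀ·S⁻¹ = [96/329; -3/47; 8/329]
x' = x̄ + K·y = [-37/47, 130/47, 181/47]
P' = (I − K·H)·P̄ = [2299/329 -699/47 -5703/329; -699/47 2193/47 2139/47; -5703/329 2139/47 16057/329]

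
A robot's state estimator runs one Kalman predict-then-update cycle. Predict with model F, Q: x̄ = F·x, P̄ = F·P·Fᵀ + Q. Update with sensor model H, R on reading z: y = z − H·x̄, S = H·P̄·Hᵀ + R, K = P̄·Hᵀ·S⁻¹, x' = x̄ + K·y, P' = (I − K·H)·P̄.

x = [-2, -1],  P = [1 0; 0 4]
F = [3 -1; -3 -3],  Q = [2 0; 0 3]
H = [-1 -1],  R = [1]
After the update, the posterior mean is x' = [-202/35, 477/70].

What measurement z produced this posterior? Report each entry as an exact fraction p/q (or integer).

x̄ = F·x = [-5, 9]
P̄ = F·P·Fᵀ + Q = [15 3; 3 48]
S = H·P̄·Hᵀ + R = [70]
K = P̄·Hᵀ·S⁻¹ = [-9/35; -51/70]
x' − x̄ = [-27/35, -153/70] = K·y
y = (KᵀK)⁻¹·Kᵀ·(x' − x̄) = [3]
z = y + H·x̄ = [3] + [-4] = [-1]

z = [-1]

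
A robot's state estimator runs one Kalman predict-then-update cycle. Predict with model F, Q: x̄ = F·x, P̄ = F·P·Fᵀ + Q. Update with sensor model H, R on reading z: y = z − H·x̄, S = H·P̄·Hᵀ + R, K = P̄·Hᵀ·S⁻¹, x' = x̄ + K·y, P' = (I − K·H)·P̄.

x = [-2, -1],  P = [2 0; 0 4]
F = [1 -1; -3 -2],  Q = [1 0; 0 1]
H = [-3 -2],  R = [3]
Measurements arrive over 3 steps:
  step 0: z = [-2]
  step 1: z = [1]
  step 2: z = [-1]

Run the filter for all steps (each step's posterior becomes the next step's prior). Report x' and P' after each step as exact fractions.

step 0: x' = [-101/46, 502/115], P' = [197/46 -144/23; -144/23 1137/115]
step 1: x' = [29352/63491, -83698/63491], P' = [119607/63491 -150291/63491; -150291/63491 228858/63491]
step 2: x' = [-1466588/6994139, 276020/304093], P' = [13278878/6994139 -733308/304093; -733308/304093 1122762/304093]

step 0: x̄ = F·x = [-1, 8]
step 0: P̄ = F·P·Fᵀ + Q = [7 2; 2 35]
step 0: y = z − H·x̄ = [11]
step 0: S = H·P̄·Hᵀ + R = [230]
step 0: K = P̄·Hᵀ·S⁻¹ = [-5/46; -38/115]
step 0: x' = x̄ + K·y = [-101/46, 502/115]
step 0: P' = (I − K·H)·P̄ = [197/46 -144/23; -144/23 1137/115]
step 1: x̄ = F·x = [-1509/230, -493/230]
step 1: P̄ = F·P·Fᵀ + Q = [6369/230 153/230; 153/230 911/230]
step 1: y = z − H·x̄ = [-5283/230]
step 1: S = H·P̄·Hᵀ + R = [63491/230]
step 1: K = P̄·Hᵀ·S⁻¹ = [-19413/63491; -2281/63491]
step 1: x' = x̄ + K·y = [29352/63491, -83698/63491]
step 1: P' = (I − K·H)·P̄ = [119607/63491 -150291/63491; -150291/63491 228858/63491]
step 2: x̄ = F·x = [113050/63491, 79340/63491]
step 2: P̄ = F·P·Fᵀ + Q = [712538/63491 -51396/63491; -51396/63491 251894/63491]
step 2: y = z − H·x̄ = [434339/63491]
step 2: S = H·P̄·Hᵀ + R = [6994139/63491]
step 2: K = P̄·Hᵀ·S⁻¹ = [-2034822/6994139; -15200/304093]
step 2: x' = x̄ + K·y = [-1466588/6994139, 276020/304093]
step 2: P' = (I − K·H)·P̄ = [13278878/6994139 -733308/304093; -733308/304093 1122762/304093]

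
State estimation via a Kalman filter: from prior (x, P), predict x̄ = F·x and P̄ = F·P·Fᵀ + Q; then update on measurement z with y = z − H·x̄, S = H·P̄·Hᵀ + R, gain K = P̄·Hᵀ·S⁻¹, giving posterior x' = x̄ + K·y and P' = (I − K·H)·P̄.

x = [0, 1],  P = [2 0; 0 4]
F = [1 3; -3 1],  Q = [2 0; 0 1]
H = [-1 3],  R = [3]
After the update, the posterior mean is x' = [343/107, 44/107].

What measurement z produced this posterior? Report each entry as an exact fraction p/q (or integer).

x̄ = F·x = [3, 1]
P̄ = F·P·Fᵀ + Q = [40 6; 6 23]
S = H·P̄·Hᵀ + R = [214]
K = P̄·Hᵀ·S⁻¹ = [-11/107; 63/214]
x' − x̄ = [22/107, -63/107] = K·y
y = (KᵀK)⁻¹·Kᵀ·(x' − x̄) = [-2]
z = y + H·x̄ = [-2] + [0] = [-2]

z = [-2]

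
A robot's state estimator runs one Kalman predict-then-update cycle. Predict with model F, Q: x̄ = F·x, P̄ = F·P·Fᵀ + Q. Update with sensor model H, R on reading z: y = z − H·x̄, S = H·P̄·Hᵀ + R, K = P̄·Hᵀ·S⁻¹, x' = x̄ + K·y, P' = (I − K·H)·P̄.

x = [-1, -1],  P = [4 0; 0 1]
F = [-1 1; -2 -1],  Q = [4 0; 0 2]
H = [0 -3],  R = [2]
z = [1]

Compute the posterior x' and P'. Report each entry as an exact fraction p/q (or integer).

x' = [-210/173, -51/173]
P' = [1116/173 14/173; 14/173 38/173]

x̄ = F·x = [0, 3]
P̄ = F·P·Fᵀ + Q = [9 7; 7 19]
y = z − H·x̄ = [10]
S = H·P̄·Hᵀ + R = [173]
K = P̄·Hᵀ·S⁻¹ = [-21/173; -57/173]
x' = x̄ + K·y = [-210/173, -51/173]
P' = (I − K·H)·P̄ = [1116/173 14/173; 14/173 38/173]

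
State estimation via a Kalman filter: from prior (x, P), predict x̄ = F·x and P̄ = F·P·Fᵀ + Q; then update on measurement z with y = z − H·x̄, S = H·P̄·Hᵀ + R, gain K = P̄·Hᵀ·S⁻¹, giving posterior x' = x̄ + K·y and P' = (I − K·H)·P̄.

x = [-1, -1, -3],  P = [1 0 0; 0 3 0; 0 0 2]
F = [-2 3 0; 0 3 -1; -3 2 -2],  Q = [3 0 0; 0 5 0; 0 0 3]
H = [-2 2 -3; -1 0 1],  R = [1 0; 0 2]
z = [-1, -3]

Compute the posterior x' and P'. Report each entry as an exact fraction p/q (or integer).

x̄ = F·x = [-1, 0, 7]
P̄ = F·P·Fᵀ + Q = [34 27 24; 27 34 22; 24 22 32]
y = z − H·x̄ = [18, -11]
S = H·P̄·Hᵀ + R = [369 -14; -14 20]
K = P̄·Hᵀ·S⁻¹ = [-465/1796 -2447/3592; -555/3592 -2573/7184; -118/449 97/449]
x' = x̄ + K·y = [6585/3592, 8323/7184, -48/449]
P' = (I − K·H)·P̄ = [8839/1796 36389/3592 1598/449; 36389/3592 173671/7184 4227/449; 1598/449 4227/449 1792/449]

x' = [6585/3592, 8323/7184, -48/449]
P' = [8839/1796 36389/3592 1598/449; 36389/3592 173671/7184 4227/449; 1598/449 4227/449 1792/449]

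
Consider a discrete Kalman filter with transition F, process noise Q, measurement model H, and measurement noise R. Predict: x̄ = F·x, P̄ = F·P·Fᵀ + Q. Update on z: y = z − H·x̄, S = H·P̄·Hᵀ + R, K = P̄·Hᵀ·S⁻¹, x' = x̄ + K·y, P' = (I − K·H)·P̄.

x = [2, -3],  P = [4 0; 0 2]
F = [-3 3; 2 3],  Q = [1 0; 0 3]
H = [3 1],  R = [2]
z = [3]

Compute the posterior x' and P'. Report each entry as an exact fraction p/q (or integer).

x̄ = F·x = [-15, -5]
P̄ = F·P·Fᵀ + Q = [55 -6; -6 37]
y = z − H·x̄ = [53]
S = H·P̄·Hᵀ + R = [498]
K = P̄·Hᵀ·S⁻¹ = [53/166; 19/498]
x' = x̄ + K·y = [319/166, -1483/498]
P' = (I − K·H)·P̄ = [703/166 -2003/166; -2003/166 18065/498]

x' = [319/166, -1483/498]
P' = [703/166 -2003/166; -2003/166 18065/498]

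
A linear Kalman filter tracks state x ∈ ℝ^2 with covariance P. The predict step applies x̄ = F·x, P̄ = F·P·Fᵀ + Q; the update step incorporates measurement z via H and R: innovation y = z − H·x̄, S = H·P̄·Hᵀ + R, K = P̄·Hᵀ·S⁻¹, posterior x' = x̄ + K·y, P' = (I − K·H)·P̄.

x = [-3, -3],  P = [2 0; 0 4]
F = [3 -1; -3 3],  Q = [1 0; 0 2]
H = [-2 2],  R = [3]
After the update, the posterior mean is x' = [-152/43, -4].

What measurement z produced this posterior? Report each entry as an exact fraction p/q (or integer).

z = [-1]

x̄ = F·x = [-6, 0]
P̄ = F·P·Fᵀ + Q = [23 -30; -30 56]
S = H·P̄·Hᵀ + R = [559]
K = P̄·Hᵀ·S⁻¹ = [-106/559; 4/13]
x' − x̄ = [106/43, -4] = K·y
y = (KᵀK)⁻¹·Kᵀ·(x' − x̄) = [-13]
z = y + H·x̄ = [-13] + [12] = [-1]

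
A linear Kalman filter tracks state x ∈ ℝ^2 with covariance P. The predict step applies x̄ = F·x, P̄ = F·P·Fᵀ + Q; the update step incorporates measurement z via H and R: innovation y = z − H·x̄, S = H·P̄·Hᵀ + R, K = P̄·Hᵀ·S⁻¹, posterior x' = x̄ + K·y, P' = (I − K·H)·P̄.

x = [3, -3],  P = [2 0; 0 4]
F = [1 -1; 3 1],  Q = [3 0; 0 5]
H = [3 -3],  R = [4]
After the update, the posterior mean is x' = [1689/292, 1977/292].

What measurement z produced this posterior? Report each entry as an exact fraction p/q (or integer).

z = [-3]

x̄ = F·x = [6, 6]
P̄ = F·P·Fᵀ + Q = [9 2; 2 27]
S = H·P̄·Hᵀ + R = [292]
K = P̄·Hᵀ·S⁻¹ = [21/292; -75/292]
x' − x̄ = [-63/292, 225/292] = K·y
y = (KᵀK)⁻¹·Kᵀ·(x' − x̄) = [-3]
z = y + H·x̄ = [-3] + [0] = [-3]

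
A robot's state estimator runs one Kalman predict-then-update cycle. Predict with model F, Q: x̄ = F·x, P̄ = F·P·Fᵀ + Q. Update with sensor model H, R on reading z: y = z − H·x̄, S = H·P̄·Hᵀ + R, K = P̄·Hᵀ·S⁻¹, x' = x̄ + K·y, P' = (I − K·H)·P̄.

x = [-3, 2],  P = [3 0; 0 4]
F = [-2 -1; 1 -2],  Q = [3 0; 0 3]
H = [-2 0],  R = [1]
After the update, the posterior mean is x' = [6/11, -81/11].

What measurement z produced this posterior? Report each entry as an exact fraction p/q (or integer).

z = [-1]

x̄ = F·x = [4, -7]
P̄ = F·P·Fᵀ + Q = [19 2; 2 22]
S = H·P̄·Hᵀ + R = [77]
K = P̄·Hᵀ·S⁻¹ = [-38/77; -4/77]
x' − x̄ = [-38/11, -4/11] = K·y
y = (KᵀK)⁻¹·Kᵀ·(x' − x̄) = [7]
z = y + H·x̄ = [7] + [-8] = [-1]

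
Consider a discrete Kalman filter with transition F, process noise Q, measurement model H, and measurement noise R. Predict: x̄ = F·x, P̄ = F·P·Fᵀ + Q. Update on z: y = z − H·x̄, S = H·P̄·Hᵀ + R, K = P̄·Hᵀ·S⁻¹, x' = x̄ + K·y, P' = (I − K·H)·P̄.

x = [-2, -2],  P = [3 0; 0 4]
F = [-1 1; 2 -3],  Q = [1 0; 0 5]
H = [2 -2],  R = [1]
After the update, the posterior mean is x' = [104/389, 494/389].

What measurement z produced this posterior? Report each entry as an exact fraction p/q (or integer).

z = [-2]

x̄ = F·x = [0, 2]
P̄ = F·P·Fᵀ + Q = [8 -18; -18 53]
S = H·P̄·Hᵀ + R = [389]
K = P̄·Hᵀ·S⁻¹ = [52/389; -142/389]
x' − x̄ = [104/389, -284/389] = K·y
y = (KᵀK)⁻¹·Kᵀ·(x' − x̄) = [2]
z = y + H·x̄ = [2] + [-4] = [-2]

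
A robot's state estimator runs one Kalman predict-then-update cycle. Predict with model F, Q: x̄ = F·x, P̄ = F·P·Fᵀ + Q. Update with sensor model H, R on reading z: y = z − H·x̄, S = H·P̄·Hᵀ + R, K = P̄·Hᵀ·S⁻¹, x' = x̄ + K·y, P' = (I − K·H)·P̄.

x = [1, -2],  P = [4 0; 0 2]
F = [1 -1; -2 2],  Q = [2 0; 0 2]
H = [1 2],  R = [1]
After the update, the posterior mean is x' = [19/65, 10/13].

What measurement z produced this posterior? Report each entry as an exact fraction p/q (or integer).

z = [2]

x̄ = F·x = [3, -6]
P̄ = F·P·Fᵀ + Q = [8 -12; -12 26]
S = H·P̄·Hᵀ + R = [65]
K = P̄·Hᵀ·S⁻¹ = [-16/65; 8/13]
x' − x̄ = [-176/65, 88/13] = K·y
y = (KᵀK)⁻¹·Kᵀ·(x' − x̄) = [11]
z = y + H·x̄ = [11] + [-9] = [2]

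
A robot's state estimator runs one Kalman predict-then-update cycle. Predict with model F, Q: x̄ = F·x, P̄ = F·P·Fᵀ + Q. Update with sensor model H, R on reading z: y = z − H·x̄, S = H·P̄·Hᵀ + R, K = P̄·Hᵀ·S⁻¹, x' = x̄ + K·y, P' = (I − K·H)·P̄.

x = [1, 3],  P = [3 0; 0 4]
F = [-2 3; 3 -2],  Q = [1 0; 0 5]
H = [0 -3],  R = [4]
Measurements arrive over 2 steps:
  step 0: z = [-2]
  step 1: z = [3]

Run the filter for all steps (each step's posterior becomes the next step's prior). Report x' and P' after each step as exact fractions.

step 0: x̄ = F·x = [7, -3]
step 0: P̄ = F·P·Fᵀ + Q = [49 -42; -42 48]
step 0: y = z − H·x̄ = [-11]
step 0: S = H·P̄·Hᵀ + R = [436]
step 0: K = P̄·Hᵀ·S⁻¹ = [63/218; -36/109]
step 0: x' = x̄ + K·y = [833/218, 69/109]
step 0: P' = (I − K·H)·P̄ = [1372/109 -42/109; -42/109 48/109]
step 1: x̄ = F·x = [-626/109, 2223/218]
step 1: P̄ = F·P·Fᵀ + Q = [6533/109 -9066/109; -9066/109 13589/109]
step 1: y = z − H·x̄ = [7323/218]
step 1: S = H·P̄·Hᵀ + R = [122737/109]
step 1: K = P̄·Hᵀ·S⁻¹ = [27198/122737; -40767/122737]
step 1: x' = x̄ + K·y = [208735/122737, -117855/122737]
step 1: P' = (I − K·H)·P̄ = [569813/122737 -36264/122737; -36264/122737 54356/122737]

step 0: x' = [833/218, 69/109], P' = [1372/109 -42/109; -42/109 48/109]
step 1: x' = [208735/122737, -117855/122737], P' = [569813/122737 -36264/122737; -36264/122737 54356/122737]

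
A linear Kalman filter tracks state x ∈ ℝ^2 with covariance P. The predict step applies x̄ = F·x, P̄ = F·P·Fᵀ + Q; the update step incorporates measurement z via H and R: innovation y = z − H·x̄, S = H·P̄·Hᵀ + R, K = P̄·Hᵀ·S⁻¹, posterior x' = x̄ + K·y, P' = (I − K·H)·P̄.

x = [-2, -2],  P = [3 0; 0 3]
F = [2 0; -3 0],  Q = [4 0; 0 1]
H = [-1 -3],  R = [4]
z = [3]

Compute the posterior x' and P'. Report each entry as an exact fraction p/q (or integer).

x̄ = F·x = [-4, 6]
P̄ = F·P·Fᵀ + Q = [16 -18; -18 28]
y = z − H·x̄ = [17]
S = H·P̄·Hᵀ + R = [164]
K = P̄·Hᵀ·S⁻¹ = [19/82; -33/82]
x' = x̄ + K·y = [-5/82, -69/82]
P' = (I − K·H)·P̄ = [295/41 -111/41; -111/41 59/41]

x' = [-5/82, -69/82]
P' = [295/41 -111/41; -111/41 59/41]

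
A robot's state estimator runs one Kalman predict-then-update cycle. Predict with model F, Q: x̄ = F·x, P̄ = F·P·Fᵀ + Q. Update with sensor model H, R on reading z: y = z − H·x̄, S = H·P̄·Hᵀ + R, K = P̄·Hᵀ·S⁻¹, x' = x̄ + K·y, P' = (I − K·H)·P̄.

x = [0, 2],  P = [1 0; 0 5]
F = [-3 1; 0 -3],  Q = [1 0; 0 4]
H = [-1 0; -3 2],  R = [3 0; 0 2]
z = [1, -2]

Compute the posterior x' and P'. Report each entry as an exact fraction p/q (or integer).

x' = [-288/401, -840/401]
P' = [690/401 1010/401; 1010/401 1676/401]

x̄ = F·x = [2, -6]
P̄ = F·P·Fᵀ + Q = [15 -15; -15 49]
y = z − H·x̄ = [3, 16]
S = H·P̄·Hᵀ + R = [18 75; 75 513]
K = P̄·Hᵀ·S⁻¹ = [-230/401 -25/401; -1010/1203 161/401]
x' = x̄ + K·y = [-288/401, -840/401]
P' = (I − K·H)·P̄ = [690/401 1010/401; 1010/401 1676/401]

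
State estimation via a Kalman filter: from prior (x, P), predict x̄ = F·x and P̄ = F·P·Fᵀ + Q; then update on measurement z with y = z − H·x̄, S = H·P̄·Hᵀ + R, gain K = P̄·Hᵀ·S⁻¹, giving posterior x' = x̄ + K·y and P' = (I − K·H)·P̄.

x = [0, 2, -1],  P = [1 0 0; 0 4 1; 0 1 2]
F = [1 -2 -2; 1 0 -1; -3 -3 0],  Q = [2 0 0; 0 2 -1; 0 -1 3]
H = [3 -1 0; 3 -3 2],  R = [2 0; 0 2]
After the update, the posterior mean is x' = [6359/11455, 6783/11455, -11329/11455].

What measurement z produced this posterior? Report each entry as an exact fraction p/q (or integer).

z = [1, -2]

x̄ = F·x = [-2, 1, -6]
P̄ = F·P·Fᵀ + Q = [35 7 27; 7 5 -1; 27 -1 48]
S = H·P̄·Hᵀ + R = [280 410; 410 764]
K = P̄·Hᵀ·S⁻¹ = [4573/11455 -77/2291; 2646/11455 -272/2291; -2788/11455 839/2291]
x' − x̄ = [29269/11455, -4672/11455, 57401/11455] = K·y
y = (KᵀK)⁻¹·Kᵀ·(x' − x̄) = [8, 19]
z = y + H·x̄ = [8, 19] + [-7, -21] = [1, -2]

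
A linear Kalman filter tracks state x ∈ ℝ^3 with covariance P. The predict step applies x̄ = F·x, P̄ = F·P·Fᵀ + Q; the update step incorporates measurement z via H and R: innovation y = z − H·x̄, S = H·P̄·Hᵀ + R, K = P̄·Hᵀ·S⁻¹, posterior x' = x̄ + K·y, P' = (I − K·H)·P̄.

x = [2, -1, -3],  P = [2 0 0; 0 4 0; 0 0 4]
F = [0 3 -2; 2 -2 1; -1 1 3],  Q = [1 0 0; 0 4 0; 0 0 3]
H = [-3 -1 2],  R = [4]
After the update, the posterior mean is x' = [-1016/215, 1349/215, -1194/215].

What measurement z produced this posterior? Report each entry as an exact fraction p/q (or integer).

z = [-3]

x̄ = F·x = [3, 3, -12]
P̄ = F·P·Fᵀ + Q = [53 -32 -12; -32 32 0; -12 0 45]
S = H·P̄·Hᵀ + R = [645]
K = P̄·Hᵀ·S⁻¹ = [-151/645; 64/645; 42/215]
x' − x̄ = [-1661/215, 704/215, 1386/215] = K·y
y = (KᵀK)⁻¹·Kᵀ·(x' − x̄) = [33]
z = y + H·x̄ = [33] + [-36] = [-3]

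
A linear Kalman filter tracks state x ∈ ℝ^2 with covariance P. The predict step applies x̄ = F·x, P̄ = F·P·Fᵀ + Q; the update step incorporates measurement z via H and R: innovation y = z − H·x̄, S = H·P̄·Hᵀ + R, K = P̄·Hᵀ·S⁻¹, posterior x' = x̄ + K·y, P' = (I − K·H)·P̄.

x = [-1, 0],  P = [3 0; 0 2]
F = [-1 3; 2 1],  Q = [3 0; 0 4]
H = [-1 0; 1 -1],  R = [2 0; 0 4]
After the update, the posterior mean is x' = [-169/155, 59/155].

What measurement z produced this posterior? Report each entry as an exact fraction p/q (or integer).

x̄ = F·x = [1, -2]
P̄ = F·P·Fᵀ + Q = [24 0; 0 18]
S = H·P̄·Hᵀ + R = [26 -24; -24 46]
K = P̄·Hᵀ·S⁻¹ = [-132/155 12/155; -108/155 -117/155]
x' − x̄ = [-324/155, 369/155] = K·y
y = (KᵀK)⁻¹·Kᵀ·(x' − x̄) = [2, -5]
z = y + H·x̄ = [2, -5] + [-1, 3] = [1, -2]

z = [1, -2]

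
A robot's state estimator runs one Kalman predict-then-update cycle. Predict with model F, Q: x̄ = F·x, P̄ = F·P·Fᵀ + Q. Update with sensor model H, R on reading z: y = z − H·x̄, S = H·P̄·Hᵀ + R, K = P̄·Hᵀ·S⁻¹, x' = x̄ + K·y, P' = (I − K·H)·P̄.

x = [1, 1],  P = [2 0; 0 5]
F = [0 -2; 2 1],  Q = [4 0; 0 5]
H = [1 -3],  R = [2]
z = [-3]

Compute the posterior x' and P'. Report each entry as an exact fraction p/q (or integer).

x' = [-8/31, 29/31]
P' = [759/62 122/31; 122/31 46/31]

x̄ = F·x = [-2, 3]
P̄ = F·P·Fᵀ + Q = [24 -10; -10 18]
y = z − H·x̄ = [8]
S = H·P̄·Hᵀ + R = [248]
K = P̄·Hᵀ·S⁻¹ = [27/124; -8/31]
x' = x̄ + K·y = [-8/31, 29/31]
P' = (I − K·H)·P̄ = [759/62 122/31; 122/31 46/31]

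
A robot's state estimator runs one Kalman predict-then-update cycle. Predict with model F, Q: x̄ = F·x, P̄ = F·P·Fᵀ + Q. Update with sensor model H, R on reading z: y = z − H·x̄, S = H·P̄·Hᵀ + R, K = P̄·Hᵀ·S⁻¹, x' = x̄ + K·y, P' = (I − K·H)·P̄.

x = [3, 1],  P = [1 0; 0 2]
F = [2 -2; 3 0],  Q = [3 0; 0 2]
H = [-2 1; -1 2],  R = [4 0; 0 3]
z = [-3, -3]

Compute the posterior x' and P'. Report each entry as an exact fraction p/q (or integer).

x' = [2825/1454, 200/727]
P' = [2631/1454 939/727; 939/727 1098/727]

x̄ = F·x = [4, 9]
P̄ = F·P·Fᵀ + Q = [15 6; 6 11]
y = z − H·x̄ = [-4, -17]
S = H·P̄·Hᵀ + R = [51 22; 22 38]
K = P̄·Hᵀ·S⁻¹ = [-423/727 375/1454; -195/727 419/727]
x' = x̄ + K·y = [2825/1454, 200/727]
P' = (I − K·H)·P̄ = [2631/1454 939/727; 939/727 1098/727]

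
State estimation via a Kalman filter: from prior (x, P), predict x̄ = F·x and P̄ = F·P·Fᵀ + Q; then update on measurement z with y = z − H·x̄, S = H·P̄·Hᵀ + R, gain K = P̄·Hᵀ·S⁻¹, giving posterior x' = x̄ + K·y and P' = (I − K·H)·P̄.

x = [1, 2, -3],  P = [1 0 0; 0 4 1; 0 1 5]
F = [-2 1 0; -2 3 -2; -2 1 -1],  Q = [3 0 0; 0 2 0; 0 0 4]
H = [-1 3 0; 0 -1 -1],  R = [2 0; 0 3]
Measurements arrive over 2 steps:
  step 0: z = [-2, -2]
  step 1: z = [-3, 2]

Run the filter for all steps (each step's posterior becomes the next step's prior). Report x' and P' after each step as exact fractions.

step 0: x' = [-2173/4826, -3003/4826, 3365/2413], P' = [30221/4826 9659/4826 -1819/2413; 9659/4826 4105/4826 -857/2413; -1819/2413 -857/2413 5195/2413]
step 1: x' = [-1133891/3386952, -3977417/3386952, -1150733/1693476], P' = [57753053/10160856 17255135/10160856 1480475/5080428; 17255135/10160856 7270853/10160856 -106807/5080428; 1480475/5080428 -106807/5080428 2615659/1270107]

step 0: x̄ = F·x = [0, 10, 3]
step 0: P̄ = F·P·Fᵀ + Q = [11 14 7; 14 50 21; 7 21 15]
step 0: y = z − H·x̄ = [-32, 11]
step 0: S = H·P̄·Hᵀ + R = [379 -192; -192 110]
step 0: K = P̄·Hᵀ·S⁻¹ = [-311/2413 -2007/4826; 664/2413 -797/4826; -376/2413 -1446/2413]
step 0: x' = x̄ + K·y = [-2173/4826, -3003/4826, 3365/2413]
step 0: P' = (I − K·H)·P̄ = [30221/4826 9659/4826 -1819/2413; 9659/4826 4105/4826 -857/2413; -1819/2413 -857/2413 5195/2413]
step 1: x̄ = F·x = [1343/4826, -18123/4826, -5387/4826]
step 1: P̄ = F·P·Fᵀ + Q = [100831/4826 44803/4826 80791/4826; 44803/4826 84597/4826 63449/4826; 80791/4826 63449/4826 104923/4826]
step 1: y = z − H·x̄ = [20617/2413, -6929/2413]
step 1: S = H·P̄·Hᵀ + R = [301519/2413 -159272/2413; -159272/2413 165448/2413]
step 1: K = P̄·Hᵀ·S⁻¹ = [-374228/1270107 -6738695/10160856; 284839/1270107 -2352413/10160856; -225112/1270107 -3451943/5080428]
step 1: x' = x̄ + K·y = [-1133891/3386952, -3977417/3386952, -1150733/1693476]
step 1: P' = (I − K·H)·P̄ = [57753053/10160856 17255135/10160856 1480475/5080428; 17255135/10160856 7270853/10160856 -106807/5080428; 1480475/5080428 -106807/5080428 2615659/1270107]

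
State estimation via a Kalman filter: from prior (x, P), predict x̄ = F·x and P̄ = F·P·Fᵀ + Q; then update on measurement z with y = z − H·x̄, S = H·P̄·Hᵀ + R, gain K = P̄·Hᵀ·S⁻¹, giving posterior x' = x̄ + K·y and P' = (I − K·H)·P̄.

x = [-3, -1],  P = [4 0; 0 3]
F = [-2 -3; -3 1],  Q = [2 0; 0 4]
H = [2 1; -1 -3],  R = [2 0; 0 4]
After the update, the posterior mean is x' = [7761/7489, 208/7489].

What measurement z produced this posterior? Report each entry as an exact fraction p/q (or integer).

z = [2, -1]

x̄ = F·x = [9, 8]
P̄ = F·P·Fᵀ + Q = [45 15; 15 43]
S = H·P̄·Hᵀ + R = [285 -324; -324 526]
K = P̄·Hᵀ·S⁻¹ = [4345/7489 1395/7489; -4129/22467 -2898/7489]
x' − x̄ = [-59640/7489, -59704/7489] = K·y
y = (KᵀK)⁻¹·Kᵀ·(x' − x̄) = [-24, 32]
z = y + H·x̄ = [-24, 32] + [26, -33] = [2, -1]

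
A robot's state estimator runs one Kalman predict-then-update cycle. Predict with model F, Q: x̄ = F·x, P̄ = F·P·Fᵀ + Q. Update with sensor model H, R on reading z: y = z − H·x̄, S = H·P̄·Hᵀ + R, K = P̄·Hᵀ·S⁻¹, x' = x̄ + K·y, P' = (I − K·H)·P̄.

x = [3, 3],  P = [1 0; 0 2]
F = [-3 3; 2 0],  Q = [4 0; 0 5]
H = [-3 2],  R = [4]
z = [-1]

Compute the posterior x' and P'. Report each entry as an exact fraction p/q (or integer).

x' = [1365/391, 1878/391]
P' = [1096/391 1434/391; 1434/391 2223/391]

x̄ = F·x = [0, 6]
P̄ = F·P·Fᵀ + Q = [31 -6; -6 9]
y = z − H·x̄ = [-13]
S = H·P̄·Hᵀ + R = [391]
K = P̄·Hᵀ·S⁻¹ = [-105/391; 36/391]
x' = x̄ + K·y = [1365/391, 1878/391]
P' = (I − K·H)·P̄ = [1096/391 1434/391; 1434/391 2223/391]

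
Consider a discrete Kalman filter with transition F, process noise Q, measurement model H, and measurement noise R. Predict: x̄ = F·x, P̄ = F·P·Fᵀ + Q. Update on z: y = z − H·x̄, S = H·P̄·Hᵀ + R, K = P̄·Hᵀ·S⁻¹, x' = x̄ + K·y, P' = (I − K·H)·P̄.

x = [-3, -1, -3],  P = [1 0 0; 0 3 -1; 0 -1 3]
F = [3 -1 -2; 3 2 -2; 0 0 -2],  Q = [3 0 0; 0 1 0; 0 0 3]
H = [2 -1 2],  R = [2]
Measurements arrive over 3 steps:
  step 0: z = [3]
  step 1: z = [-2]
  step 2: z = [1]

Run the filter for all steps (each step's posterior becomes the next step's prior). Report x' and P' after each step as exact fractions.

step 0: x̄ = F·x = [-2, -5, 6]
step 0: P̄ = F·P·Fᵀ + Q = [23 17 10; 17 42 16; 10 16 15]
step 0: y = z − H·x̄ = [-10]
step 0: S = H·P̄·Hᵀ + R = [144]
step 0: K = P̄·Hᵀ·S⁻¹ = [49/144; 1/6; 17/72]
step 0: x' = x̄ + K·y = [-389/72, -20/3, 131/36]
step 0: P' = (I − K·H)·P̄ = [911/144 53/6 -113/72; 53/6 38 31/3; -113/72 31/3 251/36]
step 1: x̄ = F·x = [-1211/72, -2651/72, -131/18]
step 1: P̄ = F·P·Fᵀ + Q = [19151/144 4823/144 2087/36; 4823/144 40319/144 -145/36; 2087/36 -145/36 278/9]
step 1: y = z − H·x̄ = [75/8]
step 1: S = H·P̄·Hᵀ + R = [20535/16]
step 1: K = P̄·Hᵀ·S⁻¹ = [1115/4107; -1179/6845; 2908/20535]
step 1: x' = x̄ + K·y = [-175873/12321, -473548/12321, -73312/12321]
step 1: P' = (I − K·H)·P̄ = [473084/12321 1152122/12321 106322/12321; 1152122/12321 14903278/61605 1680418/61605; 106322/12321 1680418/61605 317323/61605]
step 2: x̄ = F·x = [30851/4107, -442697/4107, 146624/12321]
step 2: P̄ = F·P·Fᵀ + Q = [1141619/20535 19546/4107 160052/6845; 19546/4107 8769163/4107 -576136/4107; 160052/6845 -576136/4107 1454107/61605]
step 2: y = z − H·x̄ = [-1794124/12321]
step 2: S = H·P̄·Hᵀ + R = [39219131/12321]
step 2: K = P̄·Hᵀ·S⁻¹ = [1887492/39219131; -29647029/39219131; 2886238/39219131]
step 2: x' = x̄ + K·y = [19759235/39219131, 89592675/39219131, 46440792/39219131]
step 2: P' = (I − K·H)·P̄ = [28367856121/588286965 14185113578/117657393 7123240204/588286965; 14185113578/117657393 37207335974/117657393 4329613322/117657393; 7123240204/588286965 4329613322/117657393 3744086671/588286965]

step 0: x' = [-389/72, -20/3, 131/36], P' = [911/144 53/6 -113/72; 53/6 38 31/3; -113/72 31/3 251/36]
step 1: x' = [-175873/12321, -473548/12321, -73312/12321], P' = [473084/12321 1152122/12321 106322/12321; 1152122/12321 14903278/61605 1680418/61605; 106322/12321 1680418/61605 317323/61605]
step 2: x' = [19759235/39219131, 89592675/39219131, 46440792/39219131], P' = [28367856121/588286965 14185113578/117657393 7123240204/588286965; 14185113578/117657393 37207335974/117657393 4329613322/117657393; 7123240204/588286965 4329613322/117657393 3744086671/588286965]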